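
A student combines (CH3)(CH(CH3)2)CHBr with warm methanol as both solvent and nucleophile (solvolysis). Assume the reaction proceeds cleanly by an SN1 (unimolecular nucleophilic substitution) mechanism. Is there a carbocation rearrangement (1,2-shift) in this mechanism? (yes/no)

The first-formed carbocation is secondary.
The adjacent isopropyl carbon already bears 2 other carbon substituents and has a hydrogen to migrate; after a 1,2-hydride shift from that carbon the positive charge sits on a tertiary centre.
Tertiary is more stable than secondary, so the shift occurs.

yes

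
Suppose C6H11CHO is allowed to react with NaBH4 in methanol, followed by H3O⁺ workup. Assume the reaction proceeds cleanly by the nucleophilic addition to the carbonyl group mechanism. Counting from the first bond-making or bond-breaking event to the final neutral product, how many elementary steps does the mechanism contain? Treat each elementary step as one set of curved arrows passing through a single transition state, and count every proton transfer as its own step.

Step 1: H⁻ (delivered from BH4⁻) attacks the sp² carbonyl carbon; the C=O π bond breaks and the electrons end up as a lone pair on the alkoxide oxygen of the tetrahedral intermediate.
Step 2: Protonation of the alkoxide by H3O⁺ workup furnishes an alcohol.
Total: 2 elementary steps.

2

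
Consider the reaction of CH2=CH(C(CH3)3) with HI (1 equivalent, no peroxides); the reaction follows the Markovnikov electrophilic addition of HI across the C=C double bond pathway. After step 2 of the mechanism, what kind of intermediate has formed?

tertiary carbocation

Step 1: Protonation of the alkene by HI: the π bond acts as the nucleophile and picks up H⁺, giving the more stable (Markovnikov) secondary carbocation. The H–I bond breaks heterolytically, releasing I⁻.
Step 2: A methyl group with its bonding pair migrates from the adjacent tert-butyl carbon to the cationic centre — a 1,2-methyl shift — upgrading the secondary cation to a tertiary one.
After step 2 the species present is a tertiary carbocation.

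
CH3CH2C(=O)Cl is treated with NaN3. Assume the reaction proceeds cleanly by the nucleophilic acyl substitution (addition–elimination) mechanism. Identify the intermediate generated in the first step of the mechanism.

tetrahedral intermediate

Step 1: N3⁻ adds to the carbonyl carbon; the C=O π electrons shift onto oxygen and a tetrahedral alkoxide intermediate forms.
After step 1 the species present is a tetrahedral intermediate.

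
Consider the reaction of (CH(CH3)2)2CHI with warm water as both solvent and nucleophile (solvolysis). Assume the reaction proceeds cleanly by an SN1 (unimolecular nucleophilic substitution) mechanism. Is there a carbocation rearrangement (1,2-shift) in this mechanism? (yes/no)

yes

The first-formed carbocation is secondary.
The adjacent isopropyl carbon already bears 2 other carbon substituents and has a hydrogen to migrate; after a 1,2-hydride shift from that carbon the positive charge sits on a tertiary centre.
Tertiary is more stable than secondary, so the shift occurs.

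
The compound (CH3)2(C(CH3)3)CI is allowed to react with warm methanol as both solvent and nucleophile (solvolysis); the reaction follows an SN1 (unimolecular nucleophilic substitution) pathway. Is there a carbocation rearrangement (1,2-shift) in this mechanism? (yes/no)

The first-formed carbocation is tertiary.
No single 1,2-shift to an adjacent carbon would produce a more-substituted cation than the one already present, so no rearrangement occurs.

no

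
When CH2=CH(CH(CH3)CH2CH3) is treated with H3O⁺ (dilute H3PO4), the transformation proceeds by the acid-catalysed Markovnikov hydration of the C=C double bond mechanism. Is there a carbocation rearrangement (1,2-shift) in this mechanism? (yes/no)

The first-formed carbocation is secondary.
The adjacent sec-butyl carbon already bears 2 other carbon substituents and has a hydrogen to migrate; after a 1,2-hydride shift from that carbon the positive charge sits on a tertiary centre.
Tertiary is more stable than secondary, so the shift occurs.

yes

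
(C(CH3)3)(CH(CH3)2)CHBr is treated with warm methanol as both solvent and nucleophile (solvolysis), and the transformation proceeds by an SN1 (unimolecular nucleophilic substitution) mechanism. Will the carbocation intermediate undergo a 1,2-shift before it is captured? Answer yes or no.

yes

The first-formed carbocation is secondary.
The adjacent isopropyl carbon already bears 2 other carbon substituents and has a hydrogen to migrate; after a 1,2-hydride shift from that carbon the positive charge sits on a tertiary centre.
Tertiary is more stable than secondary, so the shift occurs.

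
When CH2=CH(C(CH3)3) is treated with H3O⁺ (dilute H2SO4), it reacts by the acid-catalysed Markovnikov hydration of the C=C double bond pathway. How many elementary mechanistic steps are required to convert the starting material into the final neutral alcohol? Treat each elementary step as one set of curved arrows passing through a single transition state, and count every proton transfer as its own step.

4

Step 1: Protonation of the alkene by H3O⁺: the π bond acts as the nucleophile and picks up H⁺, giving the more stable (Markovnikov) secondary carbocation. H2O is released.
Step 2: A 1,2-methyl shift from the adjacent tert-butyl carbon moves the positive charge from the secondary centre to an adjacent carbon, generating a more stable tertiary carbocation.
Step 3: Nucleophilic capture of the cation by H2O produces the protonated alcohol (an oxonium ion).
Step 4: Deprotonation of the oxonium ion by a water molecule delivers the neutral alcohol and regenerates the acid catalyst.
Total: 4 elementary steps.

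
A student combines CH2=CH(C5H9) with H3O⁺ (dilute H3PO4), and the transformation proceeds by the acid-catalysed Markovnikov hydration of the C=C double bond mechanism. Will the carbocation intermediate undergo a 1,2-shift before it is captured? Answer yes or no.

yes

The first-formed carbocation is secondary.
The adjacent cyclopentyl carbon already bears 2 other carbon substituents and has a hydrogen to migrate; after a 1,2-hydride shift from that carbon the positive charge sits on a tertiary centre.
Tertiary is more stable than secondary, so the shift occurs.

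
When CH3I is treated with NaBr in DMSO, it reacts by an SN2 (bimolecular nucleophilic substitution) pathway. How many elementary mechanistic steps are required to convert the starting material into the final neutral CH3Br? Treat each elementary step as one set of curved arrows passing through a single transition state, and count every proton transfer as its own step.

Step 1: Backside attack by Br⁻ on the carbon bearing the iodide: the new C–Br bond forms as the C–I bond breaks, with Walden inversion at carbon.
Total: 1 elementary step.

1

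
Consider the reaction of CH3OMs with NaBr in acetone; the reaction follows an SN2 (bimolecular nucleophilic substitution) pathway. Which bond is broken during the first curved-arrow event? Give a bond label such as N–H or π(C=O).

C–O

Step 1: Backside attack by Br⁻ on the carbon bearing the mesylate: the new C–Br bond forms as the C–O bond breaks, with Walden inversion at carbon.
The bond broken in this step is the C–O bond.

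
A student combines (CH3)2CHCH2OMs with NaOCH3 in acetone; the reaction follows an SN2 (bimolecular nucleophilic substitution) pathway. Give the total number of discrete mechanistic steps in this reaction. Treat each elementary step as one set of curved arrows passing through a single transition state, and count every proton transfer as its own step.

1

Step 1: CH3O⁻ attacks the back face of the α-carbon while MsO⁻ departs with the C–O bonding pair — a single concerted displacement through a pentacoordinate transition state.
Total: 1 elementary step.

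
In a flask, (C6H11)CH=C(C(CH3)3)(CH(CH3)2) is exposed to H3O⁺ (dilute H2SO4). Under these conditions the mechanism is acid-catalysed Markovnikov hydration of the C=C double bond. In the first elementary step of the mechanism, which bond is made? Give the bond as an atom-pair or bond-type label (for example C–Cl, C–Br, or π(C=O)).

C–H

Step 1: Protonation of the alkene by H3O⁺: the π bond acts as the nucleophile and picks up H⁺, giving the more stable (Markovnikov) tertiary carbocation. H2O is released.
The bond formed in this step is the C–H bond.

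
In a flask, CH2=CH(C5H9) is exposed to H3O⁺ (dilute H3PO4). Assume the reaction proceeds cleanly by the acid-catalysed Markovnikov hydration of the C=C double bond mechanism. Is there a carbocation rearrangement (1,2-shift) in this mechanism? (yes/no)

yes

The first-formed carbocation is secondary.
The adjacent cyclopentyl carbon already bears 2 other carbon substituents and has a hydrogen to migrate; after a 1,2-hydride shift from that carbon the positive charge sits on a tertiary centre.
Tertiary is more stable than secondary, so the shift occurs.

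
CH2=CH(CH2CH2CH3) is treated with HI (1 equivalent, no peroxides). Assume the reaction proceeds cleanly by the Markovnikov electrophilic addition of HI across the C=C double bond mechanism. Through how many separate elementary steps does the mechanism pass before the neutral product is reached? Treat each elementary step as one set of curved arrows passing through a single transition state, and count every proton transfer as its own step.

2

Step 1: Electrophilic addition begins with the π(C=C) electrons forming a bond to the proton of HI. Following Markovnikov's rule, the resulting cation is secondary. The H–I bond breaks heterolytically, releasing I⁻.
(No 1,2-shift: no single shift to an adjacent carbon would give a more stable cation.)
Step 2: I⁻ captures the cation: a lone pair on I⁻ fills the empty p orbital, producing the alkyl halide product.
Total: 2 elementary steps.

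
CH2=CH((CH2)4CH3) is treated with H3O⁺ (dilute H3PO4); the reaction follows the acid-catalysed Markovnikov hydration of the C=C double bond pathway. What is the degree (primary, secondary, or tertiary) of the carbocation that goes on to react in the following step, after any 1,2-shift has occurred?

Step 1: Electrophilic addition begins with the π(C=C) electrons forming a bond to the proton of H3O⁺. Following Markovnikov's rule, the resulting cation is secondary. H2O is released.
No single 1,2-shift to an adjacent carbon would give a more-substituted cation, so no rearrangement occurs.

secondary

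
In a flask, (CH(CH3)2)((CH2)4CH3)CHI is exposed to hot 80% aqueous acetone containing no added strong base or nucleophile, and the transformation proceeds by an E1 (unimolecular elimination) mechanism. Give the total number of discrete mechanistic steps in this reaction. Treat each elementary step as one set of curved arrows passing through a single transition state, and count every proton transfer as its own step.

3

Step 1: Ionisation: the C–I σ-bond cleaves heterolytically; both bonding electrons depart with I⁻, leaving a secondary carbocation at the α-carbon.
Step 2: A hydride (H with its bonding pair) migrates from the adjacent isopropyl carbon to the cationic centre — a 1,2-hydride shift — upgrading the secondary cation to a tertiary one.
Step 3: Loss of a β-proton to a water molecule of the solvent: the C–H bonding pair collapses toward the cationic carbon to form the C=C π bond, yielding the alkene.
Total: 3 elementary steps.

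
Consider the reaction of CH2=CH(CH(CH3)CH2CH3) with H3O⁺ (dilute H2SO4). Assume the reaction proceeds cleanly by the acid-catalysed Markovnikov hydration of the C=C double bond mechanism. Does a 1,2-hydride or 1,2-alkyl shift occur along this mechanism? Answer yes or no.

yes

The first-formed carbocation is secondary.
The adjacent sec-butyl carbon already bears 2 other carbon substituents and has a hydrogen to migrate; after a 1,2-hydride shift from that carbon the positive charge sits on a tertiary centre.
Tertiary is more stable than secondary, so the shift occurs.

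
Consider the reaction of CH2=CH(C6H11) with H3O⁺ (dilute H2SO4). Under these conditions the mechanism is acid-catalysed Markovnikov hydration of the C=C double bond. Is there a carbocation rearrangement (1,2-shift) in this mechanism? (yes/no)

The first-formed carbocation is secondary.
The adjacent cyclohexyl carbon already bears 2 other carbon substituents and has a hydrogen to migrate; after a 1,2-hydride shift from that carbon the positive charge sits on a tertiary centre.
Tertiary is more stable than secondary, so the shift occurs.

yes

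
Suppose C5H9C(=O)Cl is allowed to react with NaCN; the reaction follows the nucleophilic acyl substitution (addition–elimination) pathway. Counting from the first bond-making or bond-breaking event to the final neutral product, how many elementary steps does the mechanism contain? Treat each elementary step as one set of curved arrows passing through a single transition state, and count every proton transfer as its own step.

Step 1: Nucleophilic addition of CN⁻ to the acyl carbon breaks the π(C=O) bond and yields a tetrahedral, anionic intermediate.
Step 2: Elimination step: re-formation of the carbonyl π bond drives out Cl⁻, giving the new acyl compound.
Total: 2 elementary steps.

2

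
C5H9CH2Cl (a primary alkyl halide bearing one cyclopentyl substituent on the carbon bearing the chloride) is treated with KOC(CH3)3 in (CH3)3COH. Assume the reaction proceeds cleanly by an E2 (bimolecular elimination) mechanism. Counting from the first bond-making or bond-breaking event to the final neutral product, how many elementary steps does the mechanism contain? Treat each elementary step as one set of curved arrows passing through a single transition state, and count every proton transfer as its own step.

Step 1: Concerted anti-periplanar elimination: (CH3)3CO⁻ abstracts a β-H while Cl⁻ leaves, and the C–H electrons become the new C=C π bond — all in a single transition state.
Total: 1 elementary step.

1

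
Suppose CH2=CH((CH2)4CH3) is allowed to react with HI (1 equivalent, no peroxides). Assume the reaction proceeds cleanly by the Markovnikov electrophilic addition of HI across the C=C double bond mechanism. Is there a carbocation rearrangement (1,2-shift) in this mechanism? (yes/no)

no

The first-formed carbocation is secondary.
No single 1,2-shift to an adjacent carbon would produce a more-substituted cation than the one already present, so no rearrangement occurs.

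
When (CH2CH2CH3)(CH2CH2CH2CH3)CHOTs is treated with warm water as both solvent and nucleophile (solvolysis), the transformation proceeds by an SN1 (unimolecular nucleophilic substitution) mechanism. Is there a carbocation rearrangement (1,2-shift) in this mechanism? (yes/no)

The first-formed carbocation is secondary.
No single 1,2-shift to an adjacent carbon would produce a more-substituted cation than the one already present, so no rearrangement occurs.

no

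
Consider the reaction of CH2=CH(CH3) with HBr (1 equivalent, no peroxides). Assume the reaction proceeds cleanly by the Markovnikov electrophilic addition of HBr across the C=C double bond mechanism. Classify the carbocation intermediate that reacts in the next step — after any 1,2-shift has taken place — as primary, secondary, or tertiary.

Step 1: The π electrons of the C=C bond attack a proton of HBr; Markovnikov addition places the new C–H on the less-substituted alkene carbon, so the positive charge ends up on the more-substituted carbon — a secondary carbocation. The H–Br bond breaks heterolytically, releasing Br⁻.
No single 1,2-shift to an adjacent carbon would give a more-substituted cation, so no rearrangement occurs.

secondary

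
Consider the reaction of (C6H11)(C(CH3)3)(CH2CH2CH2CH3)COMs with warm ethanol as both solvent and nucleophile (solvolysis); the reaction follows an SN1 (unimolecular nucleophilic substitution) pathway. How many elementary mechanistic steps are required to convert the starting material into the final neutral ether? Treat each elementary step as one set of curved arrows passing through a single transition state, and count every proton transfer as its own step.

3

Step 1: Unassisted departure of MsO⁻ (taking the C–O bonding pair) generates a tertiary carbocation.
(No 1,2-shift: no single shift to an adjacent carbon would give a more stable cation.)
Step 2: A lone pair on the oxygen of CH3CH2OH attacks the carbocation, forming a new C–O σ-bond and an oxonium ion.
Step 3: A second solvent molecule removes the proton on oxygen, giving the neutral ether product.
Total: 3 elementary steps.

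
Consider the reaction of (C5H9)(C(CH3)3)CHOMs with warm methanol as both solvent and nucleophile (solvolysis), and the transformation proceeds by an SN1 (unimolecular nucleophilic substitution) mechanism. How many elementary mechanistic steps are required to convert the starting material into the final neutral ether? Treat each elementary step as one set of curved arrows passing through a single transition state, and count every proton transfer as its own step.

Step 1: Unassisted departure of MsO⁻ (taking the C–O bonding pair) generates a secondary carbocation.
Step 2: A hydride (H with its bonding pair) migrates from the adjacent cyclopentyl carbon to the cationic centre — a 1,2-hydride shift — upgrading the secondary cation to a tertiary one.
Step 3: Nucleophilic capture: the oxygen of CH3OH bonds to the cationic carbon, producing an oxonium-ion intermediate.
Step 4: Proton transfer from the O–H of the oxonium ion to a solvent molecule delivers the neutral ether.
Total: 4 elementary steps.

4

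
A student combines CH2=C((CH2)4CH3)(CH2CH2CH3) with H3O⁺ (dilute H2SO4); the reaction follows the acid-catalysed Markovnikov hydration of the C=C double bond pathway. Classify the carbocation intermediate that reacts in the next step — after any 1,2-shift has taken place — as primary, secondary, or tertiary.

Step 1: Electrophilic addition begins with the π(C=C) electrons forming a bond to the proton of H3O⁺. Following Markovnikov's rule, the resulting cation is tertiary. H2O is released.
No single 1,2-shift to an adjacent carbon would give a more-substituted cation, so no rearrangement occurs.

tertiary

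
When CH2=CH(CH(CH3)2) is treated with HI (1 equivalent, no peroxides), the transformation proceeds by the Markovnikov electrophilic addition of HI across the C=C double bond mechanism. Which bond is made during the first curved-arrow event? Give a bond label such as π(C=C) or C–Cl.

Step 1: Protonation of the alkene by HI: the π bond acts as the nucleophile and picks up H⁺, giving the more stable (Markovnikov) secondary carbocation. The H–I bond breaks heterolytically, releasing I⁻.
The bond formed in this step is the C–H bond.

C–H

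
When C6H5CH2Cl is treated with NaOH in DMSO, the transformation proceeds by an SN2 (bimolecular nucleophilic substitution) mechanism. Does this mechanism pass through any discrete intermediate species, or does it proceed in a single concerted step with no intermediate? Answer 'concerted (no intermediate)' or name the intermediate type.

OH⁻ attacks the back face of the α-carbon while Cl⁻ departs with the C–Cl bonding pair — a single concerted displacement through a pentacoordinate transition state.
All bond changes occur in one transition state; no discrete intermediate is formed.

concerted (no intermediate)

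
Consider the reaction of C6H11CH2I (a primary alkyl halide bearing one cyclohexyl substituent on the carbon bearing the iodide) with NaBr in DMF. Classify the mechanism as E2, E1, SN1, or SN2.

Conditions: a primary substrate with a strong nucleophile in the polar aprotic solvent DMF.
These conditions are the textbook signature of the SN2 pathway.
An unhindered substrate with a strong nucleophile in a polar aprotic solvent favours one-step backside displacement.

SN2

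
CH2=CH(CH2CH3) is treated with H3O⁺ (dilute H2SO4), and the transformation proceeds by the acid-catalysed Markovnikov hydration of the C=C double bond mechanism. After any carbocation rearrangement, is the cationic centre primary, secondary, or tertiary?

secondary

Step 1: The π electrons of the C=C bond attack a proton of H3O⁺; Markovnikov addition places the new C–H on the less-substituted alkene carbon, so the positive charge ends up on the more-substituted carbon — a secondary carbocation. H2O is released.
No single 1,2-shift to an adjacent carbon would give a more-substituted cation, so no rearrangement occurs.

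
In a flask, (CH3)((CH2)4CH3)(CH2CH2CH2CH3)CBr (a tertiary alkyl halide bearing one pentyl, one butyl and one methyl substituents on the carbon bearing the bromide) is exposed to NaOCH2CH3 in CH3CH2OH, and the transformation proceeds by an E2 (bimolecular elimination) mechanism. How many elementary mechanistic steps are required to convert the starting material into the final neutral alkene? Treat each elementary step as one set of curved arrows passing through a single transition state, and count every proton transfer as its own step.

1

Step 1: In one step, CH3CH2O⁻ pulls off a β-proton, the C–Br bond cleaves, and a C=C double bond forms between the α- and β-carbons (E2, anti elimination).
Total: 1 elementary step.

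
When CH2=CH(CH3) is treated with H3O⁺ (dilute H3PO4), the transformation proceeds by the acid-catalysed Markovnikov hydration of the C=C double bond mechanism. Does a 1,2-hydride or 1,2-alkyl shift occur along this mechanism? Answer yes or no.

The first-formed carbocation is secondary.
No single 1,2-shift to an adjacent carbon would produce a more-substituted cation than the one already present, so no rearrangement occurs.

no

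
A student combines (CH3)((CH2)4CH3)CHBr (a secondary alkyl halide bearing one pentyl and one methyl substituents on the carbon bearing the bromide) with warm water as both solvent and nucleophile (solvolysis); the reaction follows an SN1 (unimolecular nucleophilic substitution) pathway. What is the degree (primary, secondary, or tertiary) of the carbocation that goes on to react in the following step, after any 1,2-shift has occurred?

secondary

Step 1: The C–Br bond breaks with both electrons going to the bromide; Br⁻ leaves and a secondary carbocation remains.
No single 1,2-shift to an adjacent carbon would give a more-substituted cation, so no rearrangement occurs.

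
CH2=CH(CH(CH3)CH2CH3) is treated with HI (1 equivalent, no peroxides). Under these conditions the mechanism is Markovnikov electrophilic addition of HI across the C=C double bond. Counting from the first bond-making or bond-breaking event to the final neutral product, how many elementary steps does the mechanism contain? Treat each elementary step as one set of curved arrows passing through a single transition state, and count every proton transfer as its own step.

3

Step 1: Protonation of the alkene by HI: the π bond acts as the nucleophile and picks up H⁺, giving the more stable (Markovnikov) secondary carbocation. The H–I bond breaks heterolytically, releasing I⁻.
Step 2: Carbocation rearrangement: a 1,2-hydride shift from the adjacent sec-butyl carbon converts the initially-formed secondary cation into the more stable tertiary cation.
Step 3: Nucleophilic attack by I⁻ on the carbocation completes the addition, giving R–I.
Total: 3 elementary steps.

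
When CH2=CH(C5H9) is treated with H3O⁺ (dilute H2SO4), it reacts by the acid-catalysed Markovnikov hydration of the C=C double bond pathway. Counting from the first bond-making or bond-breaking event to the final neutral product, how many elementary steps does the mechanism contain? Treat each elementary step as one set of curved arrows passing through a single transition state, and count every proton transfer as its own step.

4

Step 1: The π electrons of the C=C bond attack a proton of H3O⁺; Markovnikov addition places the new C–H on the less-substituted alkene carbon, so the positive charge ends up on the more-substituted carbon — a secondary carbocation. H2O is released.
Step 2: A 1,2-hydride shift from the adjacent cyclopentyl carbon moves the positive charge from the secondary centre to an adjacent carbon, generating a more stable tertiary carbocation.
Step 3: Water acts as the nucleophile: an oxygen lone pair bonds to the cationic carbon, giving an oxonium-ion intermediate.
Step 4: H2O removes a proton from the oxonium oxygen, regenerating H3O⁺ and giving the neutral alcohol.
Total: 4 elementary steps.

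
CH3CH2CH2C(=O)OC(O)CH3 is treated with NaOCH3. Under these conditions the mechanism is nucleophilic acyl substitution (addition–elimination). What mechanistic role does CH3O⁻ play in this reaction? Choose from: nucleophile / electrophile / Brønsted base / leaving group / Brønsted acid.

Step 1: Nucleophilic addition of CH3O⁻ to the acyl carbon breaks the π(C=O) bond and yields a tetrahedral, anionic intermediate.
CH3O⁻ donates an electron pair to form a new σ-bond to carbon — it is the nucleophile.

nucleophile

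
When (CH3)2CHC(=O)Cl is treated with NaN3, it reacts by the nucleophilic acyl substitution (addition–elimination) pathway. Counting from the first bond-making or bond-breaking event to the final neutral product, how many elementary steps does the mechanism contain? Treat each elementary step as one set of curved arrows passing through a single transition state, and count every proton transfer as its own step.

Step 1: A lone pair on the N of N3⁻ attacks the electrophilic acyl carbon; the π(C=O) electrons move onto oxygen, giving a tetrahedral intermediate.
Step 2: An oxygen lone pair re-forms the C=O π bond as the C–Cl σ-bond breaks; Cl⁻ is expelled.
Total: 2 elementary steps.

2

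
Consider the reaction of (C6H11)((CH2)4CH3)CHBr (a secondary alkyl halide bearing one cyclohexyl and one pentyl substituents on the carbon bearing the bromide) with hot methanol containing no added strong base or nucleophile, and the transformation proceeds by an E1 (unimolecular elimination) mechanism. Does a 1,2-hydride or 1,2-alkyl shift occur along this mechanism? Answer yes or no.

The first-formed carbocation is secondary.
The adjacent cyclohexyl carbon already bears 2 other carbon substituents and has a hydrogen to migrate; after a 1,2-hydride shift from that carbon the positive charge sits on a tertiary centre.
Tertiary is more stable than secondary, so the shift occurs.

yes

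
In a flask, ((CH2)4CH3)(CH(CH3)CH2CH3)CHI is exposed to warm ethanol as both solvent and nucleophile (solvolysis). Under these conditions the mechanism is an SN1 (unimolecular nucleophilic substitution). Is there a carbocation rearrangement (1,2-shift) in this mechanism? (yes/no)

yes

The first-formed carbocation is secondary.
The adjacent sec-butyl carbon already bears 2 other carbon substituents and has a hydrogen to migrate; after a 1,2-hydride shift from that carbon the positive charge sits on a tertiary centre.
Tertiary is more stable than secondary, so the shift occurs.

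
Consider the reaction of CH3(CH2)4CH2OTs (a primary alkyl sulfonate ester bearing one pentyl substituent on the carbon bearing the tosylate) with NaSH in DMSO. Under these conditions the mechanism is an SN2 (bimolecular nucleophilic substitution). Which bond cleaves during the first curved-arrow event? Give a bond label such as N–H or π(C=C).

C–O

Step 1: HS⁻ attacks the back face of the α-carbon while TsO⁻ departs with the C–O bonding pair — a single concerted displacement through a pentacoordinate transition state.
The bond broken in this step is the C–O bond.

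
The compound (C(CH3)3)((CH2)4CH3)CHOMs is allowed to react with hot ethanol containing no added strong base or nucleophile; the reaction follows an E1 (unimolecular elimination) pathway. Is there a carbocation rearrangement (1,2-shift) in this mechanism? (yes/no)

The first-formed carbocation is secondary.
The adjacent tert-butyl carbon has no hydrogen but bears methyl groups; migration of one methyl with its bonding pair (a 1,2-methyl shift) places the charge on a tertiary centre.
Tertiary is more stable than secondary, so the shift occurs.

yes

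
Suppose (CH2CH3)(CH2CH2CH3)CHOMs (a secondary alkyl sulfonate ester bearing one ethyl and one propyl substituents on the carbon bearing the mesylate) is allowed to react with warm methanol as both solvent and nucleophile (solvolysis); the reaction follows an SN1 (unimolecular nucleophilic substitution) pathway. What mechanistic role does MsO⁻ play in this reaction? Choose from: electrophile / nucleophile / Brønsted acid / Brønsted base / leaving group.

leaving group

Step 1: Unassisted departure of MsO⁻ (taking the C–O bonding pair) generates a secondary carbocation.
MsO⁻ departs with both electrons of the breaking σ-bond — that is the definition of a leaving group.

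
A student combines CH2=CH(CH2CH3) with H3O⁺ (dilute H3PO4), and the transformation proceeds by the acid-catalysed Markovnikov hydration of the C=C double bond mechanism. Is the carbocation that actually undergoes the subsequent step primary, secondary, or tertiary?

Step 1: Electrophilic addition begins with the π(C=C) electrons forming a bond to the proton of H3O⁺. Following Markovnikov's rule, the resulting cation is secondary. H2O is released.
No single 1,2-shift to an adjacent carbon would give a more-substituted cation, so no rearrangement occurs.

secondary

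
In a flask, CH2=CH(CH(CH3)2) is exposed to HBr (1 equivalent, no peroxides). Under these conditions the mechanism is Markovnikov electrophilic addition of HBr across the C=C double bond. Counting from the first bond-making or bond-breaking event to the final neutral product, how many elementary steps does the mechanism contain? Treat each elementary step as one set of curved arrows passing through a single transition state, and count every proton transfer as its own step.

3

Step 1: Protonation of the alkene by HBr: the π bond acts as the nucleophile and picks up H⁺, giving the more stable (Markovnikov) secondary carbocation. The H–Br bond breaks heterolytically, releasing Br⁻.
Step 2: Carbocation rearrangement: a 1,2-hydride shift from the adjacent isopropyl carbon converts the initially-formed secondary cation into the more stable tertiary cation.
Step 3: Br⁻ captures the cation: a lone pair on Br⁻ fills the empty p orbital, producing the alkyl halide product.
Total: 3 elementary steps.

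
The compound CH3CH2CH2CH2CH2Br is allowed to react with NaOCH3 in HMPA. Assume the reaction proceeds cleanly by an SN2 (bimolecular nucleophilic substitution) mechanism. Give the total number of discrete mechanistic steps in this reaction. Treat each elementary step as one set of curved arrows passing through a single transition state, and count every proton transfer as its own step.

1

Step 1: Backside attack by CH3O⁻ on the carbon bearing the bromide: the new C–O bond forms as the C–Br bond breaks, with Walden inversion at carbon.
Total: 1 elementary step.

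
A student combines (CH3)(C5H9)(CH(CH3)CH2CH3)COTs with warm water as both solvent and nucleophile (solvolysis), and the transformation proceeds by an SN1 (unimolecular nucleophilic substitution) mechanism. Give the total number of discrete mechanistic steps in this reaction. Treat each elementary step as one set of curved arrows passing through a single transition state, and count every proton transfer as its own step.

3

Step 1: Ionisation: the C–O σ-bond cleaves heterolytically; both bonding electrons depart with TsO⁻, leaving a tertiary carbocation at the α-carbon.
(No 1,2-shift: no single shift to an adjacent carbon would give a more stable cation.)
Step 2: H2O donates an oxygen lone pair into the empty p orbital of the cation, giving a protonated alcohol (an oxonium ion).
Step 3: Proton transfer from the O–H of the oxonium ion to a solvent molecule delivers the neutral alcohol.
Total: 3 elementary steps.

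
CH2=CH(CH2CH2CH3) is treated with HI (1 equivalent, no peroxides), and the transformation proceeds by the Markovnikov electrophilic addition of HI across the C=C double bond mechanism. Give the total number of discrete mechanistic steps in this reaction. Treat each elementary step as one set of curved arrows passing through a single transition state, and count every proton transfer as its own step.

Step 1: Electrophilic addition begins with the π(C=C) electrons forming a bond to the proton of HI. Following Markovnikov's rule, the resulting cation is secondary. The H–I bond breaks heterolytically, releasing I⁻.
(No 1,2-shift: no single shift to an adjacent carbon would give a more stable cation.)
Step 2: The I⁻ anion donates a lone pair to the carbocation, forming the new C–I σ-bond and giving the neutral alkyl halide.
Total: 2 elementary steps.

2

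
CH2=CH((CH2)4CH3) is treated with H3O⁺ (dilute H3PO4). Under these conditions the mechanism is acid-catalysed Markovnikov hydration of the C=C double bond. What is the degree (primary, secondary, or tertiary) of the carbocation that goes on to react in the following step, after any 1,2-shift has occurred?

secondary

Step 1: The π electrons of the C=C bond attack a proton of H3O⁺; Markovnikov addition places the new C–H on the less-substituted alkene carbon, so the positive charge ends up on the more-substituted carbon — a secondary carbocation. H2O is released.
No single 1,2-shift to an adjacent carbon would give a more-substituted cation, so no rearrangement occurs.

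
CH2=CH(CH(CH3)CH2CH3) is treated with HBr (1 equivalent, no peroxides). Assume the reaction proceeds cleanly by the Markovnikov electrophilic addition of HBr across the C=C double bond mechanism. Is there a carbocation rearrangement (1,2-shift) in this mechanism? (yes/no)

yes

The first-formed carbocation is secondary.
The adjacent sec-butyl carbon already bears 2 other carbon substituents and has a hydrogen to migrate; after a 1,2-hydride shift from that carbon the positive charge sits on a tertiary centre.
Tertiary is more stable than secondary, so the shift occurs.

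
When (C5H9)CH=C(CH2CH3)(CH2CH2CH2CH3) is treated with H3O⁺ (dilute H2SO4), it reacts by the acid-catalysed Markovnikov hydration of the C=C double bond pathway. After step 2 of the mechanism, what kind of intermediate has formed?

oxonium ion

Step 1: The π electrons of the C=C bond attack a proton of H3O⁺; Markovnikov addition places the new C–H on the less-substituted alkene carbon, so the positive charge ends up on the more-substituted carbon — a tertiary carbocation. H2O is released.
Step 2: Nucleophilic capture of the cation by H2O produces the protonated alcohol (an oxonium ion).
After step 2 the species present is an oxonium ion.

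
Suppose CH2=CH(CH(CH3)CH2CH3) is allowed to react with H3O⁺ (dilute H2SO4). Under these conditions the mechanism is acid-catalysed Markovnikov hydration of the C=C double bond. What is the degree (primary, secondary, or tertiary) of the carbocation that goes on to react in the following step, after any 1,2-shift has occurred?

tertiary

Step 1: Electrophilic addition begins with the π(C=C) electrons forming a bond to the proton of H3O⁺. Following Markovnikov's rule, the resulting cation is secondary. H2O is released.
Step 2: A 1,2-hydride shift from the adjacent sec-butyl carbon moves the positive charge from the secondary centre to an adjacent carbon, generating a more stable tertiary carbocation.
The cation rearranges from secondary to tertiary via a 1,2-hydride shift from the adjacent sec-butyl carbon; the tertiary cation is what reacts next.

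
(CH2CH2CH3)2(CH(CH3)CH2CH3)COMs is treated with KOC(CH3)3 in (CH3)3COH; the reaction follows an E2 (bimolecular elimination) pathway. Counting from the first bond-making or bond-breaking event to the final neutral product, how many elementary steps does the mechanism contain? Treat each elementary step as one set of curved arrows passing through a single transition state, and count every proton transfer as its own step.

1

Step 1: In one step, (CH3)3CO⁻ pulls off a β-proton, the C–O bond cleaves, and a C=C double bond forms between the α- and β-carbons (E2, anti elimination).
Total: 1 elementary step.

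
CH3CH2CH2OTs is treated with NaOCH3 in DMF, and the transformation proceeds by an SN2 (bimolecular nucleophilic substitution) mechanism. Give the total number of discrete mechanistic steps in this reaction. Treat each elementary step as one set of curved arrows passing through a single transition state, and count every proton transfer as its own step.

Step 1: CH3O⁻ attacks the back face of the α-carbon while TsO⁻ departs with the C–O bonding pair — a single concerted displacement through a pentacoordinate transition state.
Total: 1 elementary step.

1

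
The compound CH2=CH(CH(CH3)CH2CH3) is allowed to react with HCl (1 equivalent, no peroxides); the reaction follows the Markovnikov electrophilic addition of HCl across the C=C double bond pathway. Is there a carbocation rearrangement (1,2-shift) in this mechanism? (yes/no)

yes

The first-formed carbocation is secondary.
The adjacent sec-butyl carbon already bears 2 other carbon substituents and has a hydrogen to migrate; after a 1,2-hydride shift from that carbon the positive charge sits on a tertiary centre.
Tertiary is more stable than secondary, so the shift occurs.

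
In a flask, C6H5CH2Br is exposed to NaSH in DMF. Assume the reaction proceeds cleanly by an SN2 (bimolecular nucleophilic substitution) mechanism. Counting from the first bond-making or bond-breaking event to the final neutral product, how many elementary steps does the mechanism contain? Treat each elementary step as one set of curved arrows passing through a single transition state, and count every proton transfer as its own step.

Step 1: The hydrosulfide nucleophile donates a lone pair from S to the α-carbon in a backside attack; simultaneously the C–Br σ-bond breaks and both of its electrons leave with Br⁻. One concerted step with inversion of configuration.
Total: 1 elementary step.

1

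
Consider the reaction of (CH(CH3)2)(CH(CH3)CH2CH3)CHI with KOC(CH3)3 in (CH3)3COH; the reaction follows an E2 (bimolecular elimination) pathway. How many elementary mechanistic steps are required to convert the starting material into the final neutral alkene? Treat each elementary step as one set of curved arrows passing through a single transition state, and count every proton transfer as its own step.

1

Step 1: The strong base (CH3)3CO⁻ removes a β-hydrogen; in the same concerted event the electrons of the breaking C–H bond form the new π(C=C) bond and the C–I σ-bond breaks, expelling I⁻. Anti-periplanar geometry; one transition state.
Total: 1 elementary step.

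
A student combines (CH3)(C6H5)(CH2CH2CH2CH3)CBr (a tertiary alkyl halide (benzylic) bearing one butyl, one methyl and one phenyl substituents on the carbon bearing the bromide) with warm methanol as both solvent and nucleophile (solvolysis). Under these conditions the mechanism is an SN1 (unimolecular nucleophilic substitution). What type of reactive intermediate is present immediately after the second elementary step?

Step 1: Rate-determining heterolysis of the C–Br bond gives Br⁻ and a tertiary carbocation.
Step 2: Nucleophilic capture: the oxygen of CH3OH bonds to the cationic carbon, producing an oxonium-ion intermediate.
After step 2 the species present is an oxonium ion.

oxonium ion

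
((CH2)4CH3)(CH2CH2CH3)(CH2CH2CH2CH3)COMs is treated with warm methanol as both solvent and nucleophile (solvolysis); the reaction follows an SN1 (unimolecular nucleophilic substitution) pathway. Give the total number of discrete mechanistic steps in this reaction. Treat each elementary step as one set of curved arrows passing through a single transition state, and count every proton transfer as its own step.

Step 1: Unassisted departure of MsO⁻ (taking the C–O bonding pair) generates a tertiary carbocation.
(No 1,2-shift: no single shift to an adjacent carbon would give a more stable cation.)
Step 2: CH3OH donates an oxygen lone pair into the empty p orbital of the cation, giving a protonated ether (an oxonium ion).
Step 3: Proton transfer from the O–H of the oxonium ion to a solvent molecule delivers the neutral ether.
Total: 3 elementary steps.

3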